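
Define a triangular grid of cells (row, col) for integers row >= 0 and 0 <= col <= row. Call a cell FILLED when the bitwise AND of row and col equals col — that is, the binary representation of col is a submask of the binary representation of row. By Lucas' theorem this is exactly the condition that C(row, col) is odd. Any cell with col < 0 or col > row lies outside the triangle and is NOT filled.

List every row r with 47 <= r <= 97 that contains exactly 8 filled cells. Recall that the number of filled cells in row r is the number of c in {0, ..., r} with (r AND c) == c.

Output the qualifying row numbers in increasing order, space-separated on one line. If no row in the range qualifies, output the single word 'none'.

Answer: 49 50 52 56 67 69 70 73 74 76 81 82 84 88 97

Derivation:
Row r has 2^popcount(r) filled cells, so we need popcount(r) = log2(8) = 3.
Scan r = 47..97 and keep those with exactly 3 one-bits:
r=47=101111 popcount=5 -> skip
r=48=110000 popcount=2 -> skip
r=49=110001 popcount=3 -> KEEP
r=50=110010 popcount=3 -> KEEP
r=51=110011 popcount=4 -> skip
r=52=110100 popcount=3 -> KEEP
r=53=110101 popcount=4 -> skip
r=54=110110 popcount=4 -> skip
r=55=110111 popcount=5 -> skip
r=56=111000 popcount=3 -> KEEP
r=57=111001 popcount=4 -> skip
r=58=111010 popcount=4 -> skip
r=59=111011 popcount=5 -> skip
r=60=111100 popcount=4 -> skip
r=61=111101 popcount=5 -> skip
r=62=111110 popcount=5 -> skip
r=63=111111 popcount=6 -> skip
r=64=1000000 popcount=1 -> skip
r=65=1000001 popcount=2 -> skip
r=66=1000010 popcount=2 -> skip
r=67=1000011 popcount=3 -> KEEP
r=68=1000100 popcount=2 -> skip
r=69=1000101 popcount=3 -> KEEP
r=70=1000110 popcount=3 -> KEEP
r=71=1000111 popcount=4 -> skip
r=72=1001000 popcount=2 -> skip
r=73=1001001 popcount=3 -> KEEP
r=74=1001010 popcount=3 -> KEEP
r=75=1001011 popcount=4 -> skip
r=76=1001100 popcount=3 -> KEEP
r=77=1001101 popcount=4 -> skip
r=78=1001110 popcount=4 -> skip
r=79=1001111 popcount=5 -> skip
r=80=1010000 popcount=2 -> skip
r=81=1010001 popcount=3 -> KEEP
r=82=1010010 popcount=3 -> KEEP
r=83=1010011 popcount=4 -> skip
r=84=1010100 popcount=3 -> KEEP
r=85=1010101 popcount=4 -> skip
r=86=1010110 popcount=4 -> skip
r=87=1010111 popcount=5 -> skip
r=88=1011000 popcount=3 -> KEEP
r=89=1011001 popcount=4 -> skip
r=90=1011010 popcount=4 -> skip
r=91=1011011 popcount=5 -> skip
r=92=1011100 popcount=4 -> skip
r=93=1011101 popcount=5 -> skip
r=94=1011110 popcount=5 -> skip
r=95=1011111 popcount=6 -> skip
r=96=1100000 popcount=2 -> skip
r=97=1100001 popcount=3 -> KEEP
Kept rows: 49 50 52 56 67 69 70 73 74 76 81 82 84 88 97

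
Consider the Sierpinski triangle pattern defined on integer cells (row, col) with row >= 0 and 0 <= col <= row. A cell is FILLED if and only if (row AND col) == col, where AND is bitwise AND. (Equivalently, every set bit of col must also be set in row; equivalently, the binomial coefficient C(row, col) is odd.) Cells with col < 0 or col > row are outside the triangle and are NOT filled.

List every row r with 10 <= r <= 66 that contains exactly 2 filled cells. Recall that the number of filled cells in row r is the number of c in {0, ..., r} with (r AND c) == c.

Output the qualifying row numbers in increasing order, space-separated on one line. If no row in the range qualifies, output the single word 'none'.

Row r has 2^popcount(r) filled cells, so we need popcount(r) = log2(2) = 1.
Scan r = 10..66 and keep those with exactly 1 one-bits:
r=10=1010 popcount=2 -> skip
r=11=1011 popcount=3 -> skip
r=12=1100 popcount=2 -> skip
r=13=1101 popcount=3 -> skip
r=14=1110 popcount=3 -> skip
r=15=1111 popcount=4 -> skip
r=16=10000 popcount=1 -> KEEP
r=17=10001 popcount=2 -> skip
r=18=10010 popcount=2 -> skip
r=19=10011 popcount=3 -> skip
r=20=10100 popcount=2 -> skip
r=21=10101 popcount=3 -> skip
r=22=10110 popcount=3 -> skip
r=23=10111 popcount=4 -> skip
r=24=11000 popcount=2 -> skip
r=25=11001 popcount=3 -> skip
r=26=11010 popcount=3 -> skip
r=27=11011 popcount=4 -> skip
r=28=11100 popcount=3 -> skip
r=29=11101 popcount=4 -> skip
r=30=11110 popcount=4 -> skip
r=31=11111 popcount=5 -> skip
r=32=100000 popcount=1 -> KEEP
r=33=100001 popcount=2 -> skip
r=34=100010 popcount=2 -> skip
r=35=100011 popcount=3 -> skip
r=36=100100 popcount=2 -> skip
r=37=100101 popcount=3 -> skip
r=38=100110 popcount=3 -> skip
r=39=100111 popcount=4 -> skip
r=40=101000 popcount=2 -> skip
r=41=101001 popcount=3 -> skip
r=42=101010 popcount=3 -> skip
r=43=101011 popcount=4 -> skip
r=44=101100 popcount=3 -> skip
r=45=101101 popcount=4 -> skip
r=46=101110 popcount=4 -> skip
r=47=101111 popcount=5 -> skip
r=48=110000 popcount=2 -> skip
r=49=110001 popcount=3 -> skip
r=50=110010 popcount=3 -> skip
r=51=110011 popcount=4 -> skip
r=52=110100 popcount=3 -> skip
r=53=110101 popcount=4 -> skip
r=54=110110 popcount=4 -> skip
r=55=110111 popcount=5 -> skip
r=56=111000 popcount=3 -> skip
r=57=111001 popcount=4 -> skip
r=58=111010 popcount=4 -> skip
r=59=111011 popcount=5 -> skip
r=60=111100 popcount=4 -> skip
r=61=111101 popcount=5 -> skip
r=62=111110 popcount=5 -> skip
r=63=111111 popcount=6 -> skip
r=64=1000000 popcount=1 -> KEEP
r=65=1000001 popcount=2 -> skip
r=66=1000010 popcount=2 -> skip
Kept rows: 16 32 64

Answer: 16 32 64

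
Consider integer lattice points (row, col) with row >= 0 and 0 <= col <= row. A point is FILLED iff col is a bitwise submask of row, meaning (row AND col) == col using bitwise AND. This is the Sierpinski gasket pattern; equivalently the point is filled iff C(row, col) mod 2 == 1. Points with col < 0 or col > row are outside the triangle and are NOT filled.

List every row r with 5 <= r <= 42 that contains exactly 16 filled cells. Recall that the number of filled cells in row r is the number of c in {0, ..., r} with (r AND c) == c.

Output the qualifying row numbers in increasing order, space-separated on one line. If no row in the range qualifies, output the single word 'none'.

Row r has 2^popcount(r) filled cells, so we need popcount(r) = log2(16) = 4.
Scan r = 5..42 and keep those with exactly 4 one-bits:
r=5=101 popcount=2 -> skip
r=6=110 popcount=2 -> skip
r=7=111 popcount=3 -> skip
r=8=1000 popcount=1 -> skip
r=9=1001 popcount=2 -> skip
r=10=1010 popcount=2 -> skip
r=11=1011 popcount=3 -> skip
r=12=1100 popcount=2 -> skip
r=13=1101 popcount=3 -> skip
r=14=1110 popcount=3 -> skip
r=15=1111 popcount=4 -> KEEP
r=16=10000 popcount=1 -> skip
r=17=10001 popcount=2 -> skip
r=18=10010 popcount=2 -> skip
r=19=10011 popcount=3 -> skip
r=20=10100 popcount=2 -> skip
r=21=10101 popcount=3 -> skip
r=22=10110 popcount=3 -> skip
r=23=10111 popcount=4 -> KEEP
r=24=11000 popcount=2 -> skip
r=25=11001 popcount=3 -> skip
r=26=11010 popcount=3 -> skip
r=27=11011 popcount=4 -> KEEP
r=28=11100 popcount=3 -> skip
r=29=11101 popcount=4 -> KEEP
r=30=11110 popcount=4 -> KEEP
r=31=11111 popcount=5 -> skip
r=32=100000 popcount=1 -> skip
r=33=100001 popcount=2 -> skip
r=34=100010 popcount=2 -> skip
r=35=100011 popcount=3 -> skip
r=36=100100 popcount=2 -> skip
r=37=100101 popcount=3 -> skip
r=38=100110 popcount=3 -> skip
r=39=100111 popcount=4 -> KEEP
r=40=101000 popcount=2 -> skip
r=41=101001 popcount=3 -> skip
r=42=101010 popcount=3 -> skip
Kept rows: 15 23 27 29 30 39

Answer: 15 23 27 29 30 39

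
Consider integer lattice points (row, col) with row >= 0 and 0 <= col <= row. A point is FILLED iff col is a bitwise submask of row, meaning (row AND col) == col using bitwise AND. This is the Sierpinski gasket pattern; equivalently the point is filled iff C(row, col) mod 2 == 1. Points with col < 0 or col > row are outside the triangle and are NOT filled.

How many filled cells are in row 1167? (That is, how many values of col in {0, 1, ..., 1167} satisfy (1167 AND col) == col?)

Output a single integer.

Answer: 64

Derivation:
1167 in binary = 10010001111
popcount(1167) = number of 1-bits in 10010001111 = 6
A col c satisfies (1167 AND c) == c iff every set bit of c is also set in 1167; each of the 6 set bits of 1167 can independently be on or off in c.
count = 2^6 = 64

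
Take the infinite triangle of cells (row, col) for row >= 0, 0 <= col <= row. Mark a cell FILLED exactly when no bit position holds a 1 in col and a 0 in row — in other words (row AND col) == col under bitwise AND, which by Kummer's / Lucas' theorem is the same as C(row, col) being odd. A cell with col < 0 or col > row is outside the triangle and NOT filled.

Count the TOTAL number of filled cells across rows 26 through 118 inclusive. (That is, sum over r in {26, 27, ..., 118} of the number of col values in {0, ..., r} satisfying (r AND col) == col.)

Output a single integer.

r26=11010 pc3: +8 =8
r27=11011 pc4: +16 =24
r28=11100 pc3: +8 =32
r29=11101 pc4: +16 =48
r30=11110 pc4: +16 =64
r31=11111 pc5: +32 =96
r32=100000 pc1: +2 =98
r33=100001 pc2: +4 =102
r34=100010 pc2: +4 =106
r35=100011 pc3: +8 =114
r36=100100 pc2: +4 =118
r37=100101 pc3: +8 =126
r38=100110 pc3: +8 =134
r39=100111 pc4: +16 =150
r40=101000 pc2: +4 =154
r41=101001 pc3: +8 =162
r42=101010 pc3: +8 =170
r43=101011 pc4: +16 =186
r44=101100 pc3: +8 =194
r45=101101 pc4: +16 =210
r46=101110 pc4: +16 =226
r47=101111 pc5: +32 =258
r48=110000 pc2: +4 =262
r49=110001 pc3: +8 =270
r50=110010 pc3: +8 =278
r51=110011 pc4: +16 =294
r52=110100 pc3: +8 =302
r53=110101 pc4: +16 =318
r54=110110 pc4: +16 =334
r55=110111 pc5: +32 =366
r56=111000 pc3: +8 =374
r57=111001 pc4: +16 =390
r58=111010 pc4: +16 =406
r59=111011 pc5: +32 =438
r60=111100 pc4: +16 =454
r61=111101 pc5: +32 =486
r62=111110 pc5: +32 =518
r63=111111 pc6: +64 =582
r64=1000000 pc1: +2 =584
r65=1000001 pc2: +4 =588
r66=1000010 pc2: +4 =592
r67=1000011 pc3: +8 =600
r68=1000100 pc2: +4 =604
r69=1000101 pc3: +8 =612
r70=1000110 pc3: +8 =620
r71=1000111 pc4: +16 =636
r72=1001000 pc2: +4 =640
r73=1001001 pc3: +8 =648
r74=1001010 pc3: +8 =656
r75=1001011 pc4: +16 =672
r76=1001100 pc3: +8 =680
r77=1001101 pc4: +16 =696
r78=1001110 pc4: +16 =712
r79=1001111 pc5: +32 =744
r80=1010000 pc2: +4 =748
r81=1010001 pc3: +8 =756
r82=1010010 pc3: +8 =764
r83=1010011 pc4: +16 =780
r84=1010100 pc3: +8 =788
r85=1010101 pc4: +16 =804
r86=1010110 pc4: +16 =820
r87=1010111 pc5: +32 =852
r88=1011000 pc3: +8 =860
r89=1011001 pc4: +16 =876
r90=1011010 pc4: +16 =892
r91=1011011 pc5: +32 =924
r92=1011100 pc4: +16 =940
r93=1011101 pc5: +32 =972
r94=1011110 pc5: +32 =1004
r95=1011111 pc6: +64 =1068
r96=1100000 pc2: +4 =1072
r97=1100001 pc3: +8 =1080
r98=1100010 pc3: +8 =1088
r99=1100011 pc4: +16 =1104
r100=1100100 pc3: +8 =1112
r101=1100101 pc4: +16 =1128
r102=1100110 pc4: +16 =1144
r103=1100111 pc5: +32 =1176
r104=1101000 pc3: +8 =1184
r105=1101001 pc4: +16 =1200
r106=1101010 pc4: +16 =1216
r107=1101011 pc5: +32 =1248
r108=1101100 pc4: +16 =1264
r109=1101101 pc5: +32 =1296
r110=1101110 pc5: +32 =1328
r111=1101111 pc6: +64 =1392
r112=1110000 pc3: +8 =1400
r113=1110001 pc4: +16 =1416
r114=1110010 pc4: +16 =1432
r115=1110011 pc5: +32 =1464
r116=1110100 pc4: +16 =1480
r117=1110101 pc5: +32 =1512
r118=1110110 pc5: +32 =1544

Answer: 1544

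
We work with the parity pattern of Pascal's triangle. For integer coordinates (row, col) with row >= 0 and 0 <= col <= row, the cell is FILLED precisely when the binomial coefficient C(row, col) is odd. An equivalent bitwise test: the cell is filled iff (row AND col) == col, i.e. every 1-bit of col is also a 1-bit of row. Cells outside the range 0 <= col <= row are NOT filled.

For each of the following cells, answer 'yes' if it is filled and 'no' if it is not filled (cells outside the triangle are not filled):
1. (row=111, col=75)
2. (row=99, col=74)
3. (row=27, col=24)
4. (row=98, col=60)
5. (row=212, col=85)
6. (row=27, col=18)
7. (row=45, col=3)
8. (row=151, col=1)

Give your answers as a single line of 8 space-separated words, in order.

Answer: yes no yes no no yes no yes

Derivation:
(111,75): row=0b1101111, col=0b1001011, row AND col = 0b1001011 = 75; 75 == 75 -> filled
(99,74): row=0b1100011, col=0b1001010, row AND col = 0b1000010 = 66; 66 != 74 -> empty
(27,24): row=0b11011, col=0b11000, row AND col = 0b11000 = 24; 24 == 24 -> filled
(98,60): row=0b1100010, col=0b111100, row AND col = 0b100000 = 32; 32 != 60 -> empty
(212,85): row=0b11010100, col=0b1010101, row AND col = 0b1010100 = 84; 84 != 85 -> empty
(27,18): row=0b11011, col=0b10010, row AND col = 0b10010 = 18; 18 == 18 -> filled
(45,3): row=0b101101, col=0b11, row AND col = 0b1 = 1; 1 != 3 -> empty
(151,1): row=0b10010111, col=0b1, row AND col = 0b1 = 1; 1 == 1 -> filled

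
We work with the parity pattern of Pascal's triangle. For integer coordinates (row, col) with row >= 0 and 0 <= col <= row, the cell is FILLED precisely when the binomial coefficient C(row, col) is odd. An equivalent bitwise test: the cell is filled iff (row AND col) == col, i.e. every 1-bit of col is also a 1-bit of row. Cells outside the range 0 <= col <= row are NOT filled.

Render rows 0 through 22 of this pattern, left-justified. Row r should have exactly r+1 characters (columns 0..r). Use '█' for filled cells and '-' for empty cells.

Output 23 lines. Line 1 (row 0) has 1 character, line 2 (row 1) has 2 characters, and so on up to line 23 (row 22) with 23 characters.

r0=0: █
r1=1: ██
r2=10: █-█
r3=11: ████
r4=100: █---█
r5=101: ██--██
r6=110: █-█-█-█
r7=111: ████████
r8=1000: █-------█
r9=1001: ██------██
r10=1010: █-█-----█-█
r11=1011: ████----████
r12=1100: █---█---█---█
r13=1101: ██--██--██--██
r14=1110: █-█-█-█-█-█-█-█
r15=1111: ████████████████
r16=10000: █---------------█
r17=10001: ██--------------██
r18=10010: █-█-------------█-█
r19=10011: ████------------████
r20=10100: █---█-----------█---█
r21=10101: ██--██----------██--██
r22=10110: █-█-█-█---------█-█-█-█

Answer: █
██
█-█
████
█---█
██--██
█-█-█-█
████████
█-------█
██------██
█-█-----█-█
████----████
█---█---█---█
██--██--██--██
█-█-█-█-█-█-█-█
████████████████
█---------------█
██--------------██
█-█-------------█-█
████------------████
█---█-----------█---█
██--██----------██--██
█-█-█-█---------█-█-█-█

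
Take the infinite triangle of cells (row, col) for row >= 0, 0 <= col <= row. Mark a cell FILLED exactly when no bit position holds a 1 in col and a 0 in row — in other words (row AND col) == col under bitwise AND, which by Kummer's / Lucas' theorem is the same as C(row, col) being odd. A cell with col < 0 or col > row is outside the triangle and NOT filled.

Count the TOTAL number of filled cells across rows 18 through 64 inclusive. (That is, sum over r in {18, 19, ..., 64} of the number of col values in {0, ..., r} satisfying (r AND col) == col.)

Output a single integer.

r18=10010 pc2: +4 =4
r19=10011 pc3: +8 =12
r20=10100 pc2: +4 =16
r21=10101 pc3: +8 =24
r22=10110 pc3: +8 =32
r23=10111 pc4: +16 =48
r24=11000 pc2: +4 =52
r25=11001 pc3: +8 =60
r26=11010 pc3: +8 =68
r27=11011 pc4: +16 =84
r28=11100 pc3: +8 =92
r29=11101 pc4: +16 =108
r30=11110 pc4: +16 =124
r31=11111 pc5: +32 =156
r32=100000 pc1: +2 =158
r33=100001 pc2: +4 =162
r34=100010 pc2: +4 =166
r35=100011 pc3: +8 =174
r36=100100 pc2: +4 =178
r37=100101 pc3: +8 =186
r38=100110 pc3: +8 =194
r39=100111 pc4: +16 =210
r40=101000 pc2: +4 =214
r41=101001 pc3: +8 =222
r42=101010 pc3: +8 =230
r43=101011 pc4: +16 =246
r44=101100 pc3: +8 =254
r45=101101 pc4: +16 =270
r46=101110 pc4: +16 =286
r47=101111 pc5: +32 =318
r48=110000 pc2: +4 =322
r49=110001 pc3: +8 =330
r50=110010 pc3: +8 =338
r51=110011 pc4: +16 =354
r52=110100 pc3: +8 =362
r53=110101 pc4: +16 =378
r54=110110 pc4: +16 =394
r55=110111 pc5: +32 =426
r56=111000 pc3: +8 =434
r57=111001 pc4: +16 =450
r58=111010 pc4: +16 =466
r59=111011 pc5: +32 =498
r60=111100 pc4: +16 =514
r61=111101 pc5: +32 =546
r62=111110 pc5: +32 =578
r63=111111 pc6: +64 =642
r64=1000000 pc1: +2 =644

Answer: 644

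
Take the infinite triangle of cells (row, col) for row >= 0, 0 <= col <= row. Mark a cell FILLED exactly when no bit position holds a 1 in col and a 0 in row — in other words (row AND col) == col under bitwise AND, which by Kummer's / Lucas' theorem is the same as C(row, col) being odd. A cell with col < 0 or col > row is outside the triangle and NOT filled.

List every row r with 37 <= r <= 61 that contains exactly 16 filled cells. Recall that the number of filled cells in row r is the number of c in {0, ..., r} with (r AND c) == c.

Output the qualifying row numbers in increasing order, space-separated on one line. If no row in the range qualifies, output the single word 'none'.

Answer: 39 43 45 46 51 53 54 57 58 60

Derivation:
Row r has 2^popcount(r) filled cells, so we need popcount(r) = log2(16) = 4.
Scan r = 37..61 and keep those with exactly 4 one-bits:
r=37=100101 popcount=3 -> skip
r=38=100110 popcount=3 -> skip
r=39=100111 popcount=4 -> KEEP
r=40=101000 popcount=2 -> skip
r=41=101001 popcount=3 -> skip
r=42=101010 popcount=3 -> skip
r=43=101011 popcount=4 -> KEEP
r=44=101100 popcount=3 -> skip
r=45=101101 popcount=4 -> KEEP
r=46=101110 popcount=4 -> KEEP
r=47=101111 popcount=5 -> skip
r=48=110000 popcount=2 -> skip
r=49=110001 popcount=3 -> skip
r=50=110010 popcount=3 -> skip
r=51=110011 popcount=4 -> KEEP
r=52=110100 popcount=3 -> skip
r=53=110101 popcount=4 -> KEEP
r=54=110110 popcount=4 -> KEEP
r=55=110111 popcount=5 -> skip
r=56=111000 popcount=3 -> skip
r=57=111001 popcount=4 -> KEEP
r=58=111010 popcount=4 -> KEEP
r=59=111011 popcount=5 -> skip
r=60=111100 popcount=4 -> KEEP
r=61=111101 popcount=5 -> skip
Kept rows: 39 43 45 46 51 53 54 57 58 60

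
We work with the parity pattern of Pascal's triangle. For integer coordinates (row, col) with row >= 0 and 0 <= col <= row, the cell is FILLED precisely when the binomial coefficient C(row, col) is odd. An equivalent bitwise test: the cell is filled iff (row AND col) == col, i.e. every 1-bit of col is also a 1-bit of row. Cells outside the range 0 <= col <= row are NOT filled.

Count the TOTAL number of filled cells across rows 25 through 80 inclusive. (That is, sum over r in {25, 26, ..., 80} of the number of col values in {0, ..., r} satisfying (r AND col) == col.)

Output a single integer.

Answer: 756

Derivation:
r25=11001 pc3: +8 =8
r26=11010 pc3: +8 =16
r27=11011 pc4: +16 =32
r28=11100 pc3: +8 =40
r29=11101 pc4: +16 =56
r30=11110 pc4: +16 =72
r31=11111 pc5: +32 =104
r32=100000 pc1: +2 =106
r33=100001 pc2: +4 =110
r34=100010 pc2: +4 =114
r35=100011 pc3: +8 =122
r36=100100 pc2: +4 =126
r37=100101 pc3: +8 =134
r38=100110 pc3: +8 =142
r39=100111 pc4: +16 =158
r40=101000 pc2: +4 =162
r41=101001 pc3: +8 =170
r42=101010 pc3: +8 =178
r43=101011 pc4: +16 =194
r44=101100 pc3: +8 =202
r45=101101 pc4: +16 =218
r46=101110 pc4: +16 =234
r47=101111 pc5: +32 =266
r48=110000 pc2: +4 =270
r49=110001 pc3: +8 =278
r50=110010 pc3: +8 =286
r51=110011 pc4: +16 =302
r52=110100 pc3: +8 =310
r53=110101 pc4: +16 =326
r54=110110 pc4: +16 =342
r55=110111 pc5: +32 =374
r56=111000 pc3: +8 =382
r57=111001 pc4: +16 =398
r58=111010 pc4: +16 =414
r59=111011 pc5: +32 =446
r60=111100 pc4: +16 =462
r61=111101 pc5: +32 =494
r62=111110 pc5: +32 =526
r63=111111 pc6: +64 =590
r64=1000000 pc1: +2 =592
r65=1000001 pc2: +4 =596
r66=1000010 pc2: +4 =600
r67=1000011 pc3: +8 =608
r68=1000100 pc2: +4 =612
r69=1000101 pc3: +8 =620
r70=1000110 pc3: +8 =628
r71=1000111 pc4: +16 =644
r72=1001000 pc2: +4 =648
r73=1001001 pc3: +8 =656
r74=1001010 pc3: +8 =664
r75=1001011 pc4: +16 =680
r76=1001100 pc3: +8 =688
r77=1001101 pc4: +16 =704
r78=1001110 pc4: +16 =720
r79=1001111 pc5: +32 =752
r80=1010000 pc2: +4 =756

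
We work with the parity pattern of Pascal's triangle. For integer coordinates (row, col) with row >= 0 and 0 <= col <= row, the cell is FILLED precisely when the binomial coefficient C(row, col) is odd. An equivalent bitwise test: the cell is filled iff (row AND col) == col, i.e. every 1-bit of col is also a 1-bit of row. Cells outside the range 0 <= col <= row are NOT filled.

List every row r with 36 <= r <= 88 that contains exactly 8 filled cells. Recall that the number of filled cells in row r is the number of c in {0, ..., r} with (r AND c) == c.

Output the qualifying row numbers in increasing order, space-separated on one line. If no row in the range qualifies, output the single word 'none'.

Answer: 37 38 41 42 44 49 50 52 56 67 69 70 73 74 76 81 82 84 88

Derivation:
Row r has 2^popcount(r) filled cells, so we need popcount(r) = log2(8) = 3.
Scan r = 36..88 and keep those with exactly 3 one-bits:
r=36=100100 popcount=2 -> skip
r=37=100101 popcount=3 -> KEEP
r=38=100110 popcount=3 -> KEEP
r=39=100111 popcount=4 -> skip
r=40=101000 popcount=2 -> skip
r=41=101001 popcount=3 -> KEEP
r=42=101010 popcount=3 -> KEEP
r=43=101011 popcount=4 -> skip
r=44=101100 popcount=3 -> KEEP
r=45=101101 popcount=4 -> skip
r=46=101110 popcount=4 -> skip
r=47=101111 popcount=5 -> skip
r=48=110000 popcount=2 -> skip
r=49=110001 popcount=3 -> KEEP
r=50=110010 popcount=3 -> KEEP
r=51=110011 popcount=4 -> skip
r=52=110100 popcount=3 -> KEEP
r=53=110101 popcount=4 -> skip
r=54=110110 popcount=4 -> skip
r=55=110111 popcount=5 -> skip
r=56=111000 popcount=3 -> KEEP
r=57=111001 popcount=4 -> skip
r=58=111010 popcount=4 -> skip
r=59=111011 popcount=5 -> skip
r=60=111100 popcount=4 -> skip
r=61=111101 popcount=5 -> skip
r=62=111110 popcount=5 -> skip
r=63=111111 popcount=6 -> skip
r=64=1000000 popcount=1 -> skip
r=65=1000001 popcount=2 -> skip
r=66=1000010 popcount=2 -> skip
r=67=1000011 popcount=3 -> KEEP
r=68=1000100 popcount=2 -> skip
r=69=1000101 popcount=3 -> KEEP
r=70=1000110 popcount=3 -> KEEP
r=71=1000111 popcount=4 -> skip
r=72=1001000 popcount=2 -> skip
r=73=1001001 popcount=3 -> KEEP
r=74=1001010 popcount=3 -> KEEP
r=75=1001011 popcount=4 -> skip
r=76=1001100 popcount=3 -> KEEP
r=77=1001101 popcount=4 -> skip
r=78=1001110 popcount=4 -> skip
r=79=1001111 popcount=5 -> skip
r=80=1010000 popcount=2 -> skip
r=81=1010001 popcount=3 -> KEEP
r=82=1010010 popcount=3 -> KEEP
r=83=1010011 popcount=4 -> skip
r=84=1010100 popcount=3 -> KEEP
r=85=1010101 popcount=4 -> skip
r=86=1010110 popcount=4 -> skip
r=87=1010111 popcount=5 -> skip
r=88=1011000 popcount=3 -> KEEP
Kept rows: 37 38 41 42 44 49 50 52 56 67 69 70 73 74 76 81 82 84 88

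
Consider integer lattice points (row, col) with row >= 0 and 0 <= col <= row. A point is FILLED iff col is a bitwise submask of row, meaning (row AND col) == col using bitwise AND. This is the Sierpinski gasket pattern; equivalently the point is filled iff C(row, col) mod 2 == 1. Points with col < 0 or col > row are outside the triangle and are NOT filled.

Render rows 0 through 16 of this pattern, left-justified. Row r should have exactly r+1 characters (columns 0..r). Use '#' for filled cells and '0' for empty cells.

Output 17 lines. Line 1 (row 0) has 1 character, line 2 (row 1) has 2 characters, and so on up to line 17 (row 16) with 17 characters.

Answer: #
##
#0#
####
#000#
##00##
#0#0#0#
########
#0000000#
##000000##
#0#00000#0#
####0000####
#000#000#000#
##00##00##00##
#0#0#0#0#0#0#0#
################
#000000000000000#

Derivation:
r0=0: #
r1=1: ##
r2=10: #0#
r3=11: ####
r4=100: #000#
r5=101: ##00##
r6=110: #0#0#0#
r7=111: ########
r8=1000: #0000000#
r9=1001: ##000000##
r10=1010: #0#00000#0#
r11=1011: ####0000####
r12=1100: #000#000#000#
r13=1101: ##00##00##00##
r14=1110: #0#0#0#0#0#0#0#
r15=1111: ################
r16=10000: #000000000000000#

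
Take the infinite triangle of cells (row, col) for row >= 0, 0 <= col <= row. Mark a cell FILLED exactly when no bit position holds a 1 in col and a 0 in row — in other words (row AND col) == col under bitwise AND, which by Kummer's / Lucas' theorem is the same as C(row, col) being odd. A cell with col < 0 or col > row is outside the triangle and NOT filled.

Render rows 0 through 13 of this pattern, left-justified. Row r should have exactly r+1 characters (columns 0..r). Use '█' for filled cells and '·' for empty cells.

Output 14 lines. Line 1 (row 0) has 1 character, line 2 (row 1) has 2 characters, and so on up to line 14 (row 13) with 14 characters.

r0=0: █
r1=1: ██
r2=10: █·█
r3=11: ████
r4=100: █···█
r5=101: ██··██
r6=110: █·█·█·█
r7=111: ████████
r8=1000: █·······█
r9=1001: ██······██
r10=1010: █·█·····█·█
r11=1011: ████····████
r12=1100: █···█···█···█
r13=1101: ██··██··██··██

Answer: █
██
█·█
████
█···█
██··██
█·█·█·█
████████
█·······█
██······██
█·█·····█·█
████····████
█···█···█···█
██··██··██··██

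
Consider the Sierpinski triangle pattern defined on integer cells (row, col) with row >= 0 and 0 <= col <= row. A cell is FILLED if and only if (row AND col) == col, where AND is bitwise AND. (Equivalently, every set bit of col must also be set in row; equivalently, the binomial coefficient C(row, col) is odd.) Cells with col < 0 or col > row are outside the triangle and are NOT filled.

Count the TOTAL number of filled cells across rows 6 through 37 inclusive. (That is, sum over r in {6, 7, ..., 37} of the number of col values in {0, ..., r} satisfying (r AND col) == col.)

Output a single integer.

r6=110 pc2: +4 =4
r7=111 pc3: +8 =12
r8=1000 pc1: +2 =14
r9=1001 pc2: +4 =18
r10=1010 pc2: +4 =22
r11=1011 pc3: +8 =30
r12=1100 pc2: +4 =34
r13=1101 pc3: +8 =42
r14=1110 pc3: +8 =50
r15=1111 pc4: +16 =66
r16=10000 pc1: +2 =68
r17=10001 pc2: +4 =72
r18=10010 pc2: +4 =76
r19=10011 pc3: +8 =84
r20=10100 pc2: +4 =88
r21=10101 pc3: +8 =96
r22=10110 pc3: +8 =104
r23=10111 pc4: +16 =120
r24=11000 pc2: +4 =124
r25=11001 pc3: +8 =132
r26=11010 pc3: +8 =140
r27=11011 pc4: +16 =156
r28=11100 pc3: +8 =164
r29=11101 pc4: +16 =180
r30=11110 pc4: +16 =196
r31=11111 pc5: +32 =228
r32=100000 pc1: +2 =230
r33=100001 pc2: +4 =234
r34=100010 pc2: +4 =238
r35=100011 pc3: +8 =246
r36=100100 pc2: +4 =250
r37=100101 pc3: +8 =258

Answer: 258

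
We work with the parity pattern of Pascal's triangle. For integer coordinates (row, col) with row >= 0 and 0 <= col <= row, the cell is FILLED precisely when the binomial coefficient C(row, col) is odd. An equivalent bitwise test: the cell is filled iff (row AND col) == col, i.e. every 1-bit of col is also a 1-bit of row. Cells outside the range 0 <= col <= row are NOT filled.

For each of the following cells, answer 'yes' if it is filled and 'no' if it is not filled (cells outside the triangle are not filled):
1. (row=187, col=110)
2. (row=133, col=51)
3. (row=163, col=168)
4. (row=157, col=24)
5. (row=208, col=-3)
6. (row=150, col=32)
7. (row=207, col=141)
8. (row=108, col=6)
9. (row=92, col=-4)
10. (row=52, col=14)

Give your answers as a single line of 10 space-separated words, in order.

(187,110): row=0b10111011, col=0b1101110, row AND col = 0b101010 = 42; 42 != 110 -> empty
(133,51): row=0b10000101, col=0b110011, row AND col = 0b1 = 1; 1 != 51 -> empty
(163,168): col outside [0, 163] -> not filled
(157,24): row=0b10011101, col=0b11000, row AND col = 0b11000 = 24; 24 == 24 -> filled
(208,-3): col outside [0, 208] -> not filled
(150,32): row=0b10010110, col=0b100000, row AND col = 0b0 = 0; 0 != 32 -> empty
(207,141): row=0b11001111, col=0b10001101, row AND col = 0b10001101 = 141; 141 == 141 -> filled
(108,6): row=0b1101100, col=0b110, row AND col = 0b100 = 4; 4 != 6 -> empty
(92,-4): col outside [0, 92] -> not filled
(52,14): row=0b110100, col=0b1110, row AND col = 0b100 = 4; 4 != 14 -> empty

Answer: no no no yes no no yes no no no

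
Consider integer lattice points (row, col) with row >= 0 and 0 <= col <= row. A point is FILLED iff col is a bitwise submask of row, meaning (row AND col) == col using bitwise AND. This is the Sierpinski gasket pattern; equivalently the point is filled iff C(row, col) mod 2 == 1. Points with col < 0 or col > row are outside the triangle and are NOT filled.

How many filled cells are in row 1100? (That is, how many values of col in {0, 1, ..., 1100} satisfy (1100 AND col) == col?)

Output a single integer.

1100 in binary = 10001001100
popcount(1100) = number of 1-bits in 10001001100 = 4
A col c satisfies (1100 AND c) == c iff every set bit of c is also set in 1100; each of the 4 set bits of 1100 can independently be on or off in c.
count = 2^4 = 16

Answer: 16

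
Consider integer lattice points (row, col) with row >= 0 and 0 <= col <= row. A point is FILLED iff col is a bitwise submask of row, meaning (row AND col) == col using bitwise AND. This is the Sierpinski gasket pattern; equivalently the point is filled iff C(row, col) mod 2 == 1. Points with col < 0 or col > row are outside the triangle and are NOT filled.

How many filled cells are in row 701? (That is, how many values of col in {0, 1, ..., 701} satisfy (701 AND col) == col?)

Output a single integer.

Answer: 128

Derivation:
701 in binary = 1010111101
popcount(701) = number of 1-bits in 1010111101 = 7
A col c satisfies (701 AND c) == c iff every set bit of c is also set in 701; each of the 7 set bits of 701 can independently be on or off in c.
count = 2^7 = 128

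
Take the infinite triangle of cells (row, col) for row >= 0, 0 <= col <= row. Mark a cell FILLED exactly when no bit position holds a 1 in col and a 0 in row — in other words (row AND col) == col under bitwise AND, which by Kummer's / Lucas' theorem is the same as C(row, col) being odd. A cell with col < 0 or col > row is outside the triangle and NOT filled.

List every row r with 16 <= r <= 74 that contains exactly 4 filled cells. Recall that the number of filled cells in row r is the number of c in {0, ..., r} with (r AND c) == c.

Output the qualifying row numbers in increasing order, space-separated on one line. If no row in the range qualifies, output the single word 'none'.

Answer: 17 18 20 24 33 34 36 40 48 65 66 68 72

Derivation:
Row r has 2^popcount(r) filled cells, so we need popcount(r) = log2(4) = 2.
Scan r = 16..74 and keep those with exactly 2 one-bits:
r=16=10000 popcount=1 -> skip
r=17=10001 popcount=2 -> KEEP
r=18=10010 popcount=2 -> KEEP
r=19=10011 popcount=3 -> skip
r=20=10100 popcount=2 -> KEEP
r=21=10101 popcount=3 -> skip
r=22=10110 popcount=3 -> skip
r=23=10111 popcount=4 -> skip
r=24=11000 popcount=2 -> KEEP
r=25=11001 popcount=3 -> skip
r=26=11010 popcount=3 -> skip
r=27=11011 popcount=4 -> skip
r=28=11100 popcount=3 -> skip
r=29=11101 popcount=4 -> skip
r=30=11110 popcount=4 -> skip
r=31=11111 popcount=5 -> skip
r=32=100000 popcount=1 -> skip
r=33=100001 popcount=2 -> KEEP
r=34=100010 popcount=2 -> KEEP
r=35=100011 popcount=3 -> skip
r=36=100100 popcount=2 -> KEEP
r=37=100101 popcount=3 -> skip
r=38=100110 popcount=3 -> skip
r=39=100111 popcount=4 -> skip
r=40=101000 popcount=2 -> KEEP
r=41=101001 popcount=3 -> skip
r=42=101010 popcount=3 -> skip
r=43=101011 popcount=4 -> skip
r=44=101100 popcount=3 -> skip
r=45=101101 popcount=4 -> skip
r=46=101110 popcount=4 -> skip
r=47=101111 popcount=5 -> skip
r=48=110000 popcount=2 -> KEEP
r=49=110001 popcount=3 -> skip
r=50=110010 popcount=3 -> skip
r=51=110011 popcount=4 -> skip
r=52=110100 popcount=3 -> skip
r=53=110101 popcount=4 -> skip
r=54=110110 popcount=4 -> skip
r=55=110111 popcount=5 -> skip
r=56=111000 popcount=3 -> skip
r=57=111001 popcount=4 -> skip
r=58=111010 popcount=4 -> skip
r=59=111011 popcount=5 -> skip
r=60=111100 popcount=4 -> skip
r=61=111101 popcount=5 -> skip
r=62=111110 popcount=5 -> skip
r=63=111111 popcount=6 -> skip
r=64=1000000 popcount=1 -> skip
r=65=1000001 popcount=2 -> KEEP
r=66=1000010 popcount=2 -> KEEP
r=67=1000011 popcount=3 -> skip
r=68=1000100 popcount=2 -> KEEP
r=69=1000101 popcount=3 -> skip
r=70=1000110 popcount=3 -> skip
r=71=1000111 popcount=4 -> skip
r=72=1001000 popcount=2 -> KEEP
r=73=1001001 popcount=3 -> skip
r=74=1001010 popcount=3 -> skip
Kept rows: 17 18 20 24 33 34 36 40 48 65 66 68 72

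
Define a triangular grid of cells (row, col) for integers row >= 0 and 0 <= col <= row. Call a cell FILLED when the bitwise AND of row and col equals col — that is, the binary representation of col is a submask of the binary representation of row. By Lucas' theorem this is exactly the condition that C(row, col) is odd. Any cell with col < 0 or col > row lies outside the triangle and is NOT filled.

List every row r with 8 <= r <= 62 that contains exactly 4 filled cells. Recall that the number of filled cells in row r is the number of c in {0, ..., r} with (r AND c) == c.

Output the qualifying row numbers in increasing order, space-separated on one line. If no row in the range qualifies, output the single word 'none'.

Answer: 9 10 12 17 18 20 24 33 34 36 40 48

Derivation:
Row r has 2^popcount(r) filled cells, so we need popcount(r) = log2(4) = 2.
Scan r = 8..62 and keep those with exactly 2 one-bits:
r=8=1000 popcount=1 -> skip
r=9=1001 popcount=2 -> KEEP
r=10=1010 popcount=2 -> KEEP
r=11=1011 popcount=3 -> skip
r=12=1100 popcount=2 -> KEEP
r=13=1101 popcount=3 -> skip
r=14=1110 popcount=3 -> skip
r=15=1111 popcount=4 -> skip
r=16=10000 popcount=1 -> skip
r=17=10001 popcount=2 -> KEEP
r=18=10010 popcount=2 -> KEEP
r=19=10011 popcount=3 -> skip
r=20=10100 popcount=2 -> KEEP
r=21=10101 popcount=3 -> skip
r=22=10110 popcount=3 -> skip
r=23=10111 popcount=4 -> skip
r=24=11000 popcount=2 -> KEEP
r=25=11001 popcount=3 -> skip
r=26=11010 popcount=3 -> skip
r=27=11011 popcount=4 -> skip
r=28=11100 popcount=3 -> skip
r=29=11101 popcount=4 -> skip
r=30=11110 popcount=4 -> skip
r=31=11111 popcount=5 -> skip
r=32=100000 popcount=1 -> skip
r=33=100001 popcount=2 -> KEEP
r=34=100010 popcount=2 -> KEEP
r=35=100011 popcount=3 -> skip
r=36=100100 popcount=2 -> KEEP
r=37=100101 popcount=3 -> skip
r=38=100110 popcount=3 -> skip
r=39=100111 popcount=4 -> skip
r=40=101000 popcount=2 -> KEEP
r=41=101001 popcount=3 -> skip
r=42=101010 popcount=3 -> skip
r=43=101011 popcount=4 -> skip
r=44=101100 popcount=3 -> skip
r=45=101101 popcount=4 -> skip
r=46=101110 popcount=4 -> skip
r=47=101111 popcount=5 -> skip
r=48=110000 popcount=2 -> KEEP
r=49=110001 popcount=3 -> skip
r=50=110010 popcount=3 -> skip
r=51=110011 popcount=4 -> skip
r=52=110100 popcount=3 -> skip
r=53=110101 popcount=4 -> skip
r=54=110110 popcount=4 -> skip
r=55=110111 popcount=5 -> skip
r=56=111000 popcount=3 -> skip
r=57=111001 popcount=4 -> skip
r=58=111010 popcount=4 -> skip
r=59=111011 popcount=5 -> skip
r=60=111100 popcount=4 -> skip
r=61=111101 popcount=5 -> skip
r=62=111110 popcount=5 -> skip
Kept rows: 9 10 12 17 18 20 24 33 34 36 40 48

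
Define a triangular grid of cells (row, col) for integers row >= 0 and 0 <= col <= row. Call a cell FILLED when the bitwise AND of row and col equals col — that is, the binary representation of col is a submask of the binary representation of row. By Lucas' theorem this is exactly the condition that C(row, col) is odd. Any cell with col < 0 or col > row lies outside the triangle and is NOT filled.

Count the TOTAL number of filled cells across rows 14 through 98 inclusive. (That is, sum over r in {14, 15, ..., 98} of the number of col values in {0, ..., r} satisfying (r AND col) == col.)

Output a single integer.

Answer: 1178

Derivation:
r14=1110 pc3: +8 =8
r15=1111 pc4: +16 =24
r16=10000 pc1: +2 =26
r17=10001 pc2: +4 =30
r18=10010 pc2: +4 =34
r19=10011 pc3: +8 =42
r20=10100 pc2: +4 =46
r21=10101 pc3: +8 =54
r22=10110 pc3: +8 =62
r23=10111 pc4: +16 =78
r24=11000 pc2: +4 =82
r25=11001 pc3: +8 =90
r26=11010 pc3: +8 =98
r27=11011 pc4: +16 =114
r28=11100 pc3: +8 =122
r29=11101 pc4: +16 =138
r30=11110 pc4: +16 =154
r31=11111 pc5: +32 =186
r32=100000 pc1: +2 =188
r33=100001 pc2: +4 =192
r34=100010 pc2: +4 =196
r35=100011 pc3: +8 =204
r36=100100 pc2: +4 =208
r37=100101 pc3: +8 =216
r38=100110 pc3: +8 =224
r39=100111 pc4: +16 =240
r40=101000 pc2: +4 =244
r41=101001 pc3: +8 =252
r42=101010 pc3: +8 =260
r43=101011 pc4: +16 =276
r44=101100 pc3: +8 =284
r45=101101 pc4: +16 =300
r46=101110 pc4: +16 =316
r47=101111 pc5: +32 =348
r48=110000 pc2: +4 =352
r49=110001 pc3: +8 =360
r50=110010 pc3: +8 =368
r51=110011 pc4: +16 =384
r52=110100 pc3: +8 =392
r53=110101 pc4: +16 =408
r54=110110 pc4: +16 =424
r55=110111 pc5: +32 =456
r56=111000 pc3: +8 =464
r57=111001 pc4: +16 =480
r58=111010 pc4: +16 =496
r59=111011 pc5: +32 =528
r60=111100 pc4: +16 =544
r61=111101 pc5: +32 =576
r62=111110 pc5: +32 =608
r63=111111 pc6: +64 =672
r64=1000000 pc1: +2 =674
r65=1000001 pc2: +4 =678
r66=1000010 pc2: +4 =682
r67=1000011 pc3: +8 =690
r68=1000100 pc2: +4 =694
r69=1000101 pc3: +8 =702
r70=1000110 pc3: +8 =710
r71=1000111 pc4: +16 =726
r72=1001000 pc2: +4 =730
r73=1001001 pc3: +8 =738
r74=1001010 pc3: +8 =746
r75=1001011 pc4: +16 =762
r76=1001100 pc3: +8 =770
r77=1001101 pc4: +16 =786
r78=1001110 pc4: +16 =802
r79=1001111 pc5: +32 =834
r80=1010000 pc2: +4 =838
r81=1010001 pc3: +8 =846
r82=1010010 pc3: +8 =854
r83=1010011 pc4: +16 =870
r84=1010100 pc3: +8 =878
r85=1010101 pc4: +16 =894
r86=1010110 pc4: +16 =910
r87=1010111 pc5: +32 =942
r88=1011000 pc3: +8 =950
r89=1011001 pc4: +16 =966
r90=1011010 pc4: +16 =982
r91=1011011 pc5: +32 =1014
r92=1011100 pc4: +16 =1030
r93=1011101 pc5: +32 =1062
r94=1011110 pc5: +32 =1094
r95=1011111 pc6: +64 =1158
r96=1100000 pc2: +4 =1162
r97=1100001 pc3: +8 =1170
r98=1100010 pc3: +8 =1178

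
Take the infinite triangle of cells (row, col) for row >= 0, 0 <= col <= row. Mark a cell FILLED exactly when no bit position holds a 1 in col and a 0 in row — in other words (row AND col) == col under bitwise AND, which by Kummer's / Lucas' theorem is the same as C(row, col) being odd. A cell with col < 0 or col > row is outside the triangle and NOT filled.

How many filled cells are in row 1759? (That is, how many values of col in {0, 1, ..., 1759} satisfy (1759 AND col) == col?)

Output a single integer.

Answer: 512

Derivation:
1759 in binary = 11011011111
popcount(1759) = number of 1-bits in 11011011111 = 9
A col c satisfies (1759 AND c) == c iff every set bit of c is also set in 1759; each of the 9 set bits of 1759 can independently be on or off in c.
count = 2^9 = 512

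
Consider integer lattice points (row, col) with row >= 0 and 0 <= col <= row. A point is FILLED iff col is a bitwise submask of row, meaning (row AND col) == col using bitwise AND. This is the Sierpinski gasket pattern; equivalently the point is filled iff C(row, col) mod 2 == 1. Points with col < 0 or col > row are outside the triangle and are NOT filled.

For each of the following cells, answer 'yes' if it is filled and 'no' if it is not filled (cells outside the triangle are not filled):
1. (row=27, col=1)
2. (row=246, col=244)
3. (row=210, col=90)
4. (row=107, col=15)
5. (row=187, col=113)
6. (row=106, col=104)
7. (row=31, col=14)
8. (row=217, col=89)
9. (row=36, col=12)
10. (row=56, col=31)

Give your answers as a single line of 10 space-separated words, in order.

(27,1): row=0b11011, col=0b1, row AND col = 0b1 = 1; 1 == 1 -> filled
(246,244): row=0b11110110, col=0b11110100, row AND col = 0b11110100 = 244; 244 == 244 -> filled
(210,90): row=0b11010010, col=0b1011010, row AND col = 0b1010010 = 82; 82 != 90 -> empty
(107,15): row=0b1101011, col=0b1111, row AND col = 0b1011 = 11; 11 != 15 -> empty
(187,113): row=0b10111011, col=0b1110001, row AND col = 0b110001 = 49; 49 != 113 -> empty
(106,104): row=0b1101010, col=0b1101000, row AND col = 0b1101000 = 104; 104 == 104 -> filled
(31,14): row=0b11111, col=0b1110, row AND col = 0b1110 = 14; 14 == 14 -> filled
(217,89): row=0b11011001, col=0b1011001, row AND col = 0b1011001 = 89; 89 == 89 -> filled
(36,12): row=0b100100, col=0b1100, row AND col = 0b100 = 4; 4 != 12 -> empty
(56,31): row=0b111000, col=0b11111, row AND col = 0b11000 = 24; 24 != 31 -> empty

Answer: yes yes no no no yes yes yes no no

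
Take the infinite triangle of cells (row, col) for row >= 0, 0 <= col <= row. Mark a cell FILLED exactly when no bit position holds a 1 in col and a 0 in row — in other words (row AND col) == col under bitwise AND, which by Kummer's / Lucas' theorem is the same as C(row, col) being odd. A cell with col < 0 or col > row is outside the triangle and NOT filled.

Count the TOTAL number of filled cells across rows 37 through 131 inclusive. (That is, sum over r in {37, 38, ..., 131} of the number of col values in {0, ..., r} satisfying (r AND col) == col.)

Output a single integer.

Answer: 1940

Derivation:
r37=100101 pc3: +8 =8
r38=100110 pc3: +8 =16
r39=100111 pc4: +16 =32
r40=101000 pc2: +4 =36
r41=101001 pc3: +8 =44
r42=101010 pc3: +8 =52
r43=101011 pc4: +16 =68
r44=101100 pc3: +8 =76
r45=101101 pc4: +16 =92
r46=101110 pc4: +16 =108
r47=101111 pc5: +32 =140
r48=110000 pc2: +4 =144
r49=110001 pc3: +8 =152
r50=110010 pc3: +8 =160
r51=110011 pc4: +16 =176
r52=110100 pc3: +8 =184
r53=110101 pc4: +16 =200
r54=110110 pc4: +16 =216
r55=110111 pc5: +32 =248
r56=111000 pc3: +8 =256
r57=111001 pc4: +16 =272
r58=111010 pc4: +16 =288
r59=111011 pc5: +32 =320
r60=111100 pc4: +16 =336
r61=111101 pc5: +32 =368
r62=111110 pc5: +32 =400
r63=111111 pc6: +64 =464
r64=1000000 pc1: +2 =466
r65=1000001 pc2: +4 =470
r66=1000010 pc2: +4 =474
r67=1000011 pc3: +8 =482
r68=1000100 pc2: +4 =486
r69=1000101 pc3: +8 =494
r70=1000110 pc3: +8 =502
r71=1000111 pc4: +16 =518
r72=1001000 pc2: +4 =522
r73=1001001 pc3: +8 =530
r74=1001010 pc3: +8 =538
r75=1001011 pc4: +16 =554
r76=1001100 pc3: +8 =562
r77=1001101 pc4: +16 =578
r78=1001110 pc4: +16 =594
r79=1001111 pc5: +32 =626
r80=1010000 pc2: +4 =630
r81=1010001 pc3: +8 =638
r82=1010010 pc3: +8 =646
r83=1010011 pc4: +16 =662
r84=1010100 pc3: +8 =670
r85=1010101 pc4: +16 =686
r86=1010110 pc4: +16 =702
r87=1010111 pc5: +32 =734
r88=1011000 pc3: +8 =742
r89=1011001 pc4: +16 =758
r90=1011010 pc4: +16 =774
r91=1011011 pc5: +32 =806
r92=1011100 pc4: +16 =822
r93=1011101 pc5: +32 =854
r94=1011110 pc5: +32 =886
r95=1011111 pc6: +64 =950
r96=1100000 pc2: +4 =954
r97=1100001 pc3: +8 =962
r98=1100010 pc3: +8 =970
r99=1100011 pc4: +16 =986
r100=1100100 pc3: +8 =994
r101=1100101 pc4: +16 =1010
r102=1100110 pc4: +16 =1026
r103=1100111 pc5: +32 =1058
r104=1101000 pc3: +8 =1066
r105=1101001 pc4: +16 =1082
r106=1101010 pc4: +16 =1098
r107=1101011 pc5: +32 =1130
r108=1101100 pc4: +16 =1146
r109=1101101 pc5: +32 =1178
r110=1101110 pc5: +32 =1210
r111=1101111 pc6: +64 =1274
r112=1110000 pc3: +8 =1282
r113=1110001 pc4: +16 =1298
r114=1110010 pc4: +16 =1314
r115=1110011 pc5: +32 =1346
r116=1110100 pc4: +16 =1362
r117=1110101 pc5: +32 =1394
r118=1110110 pc5: +32 =1426
r119=1110111 pc6: +64 =1490
r120=1111000 pc4: +16 =1506
r121=1111001 pc5: +32 =1538
r122=1111010 pc5: +32 =1570
r123=1111011 pc6: +64 =1634
r124=1111100 pc5: +32 =1666
r125=1111101 pc6: +64 =1730
r126=1111110 pc6: +64 =1794
r127=1111111 pc7: +128 =1922
r128=10000000 pc1: +2 =1924
r129=10000001 pc2: +4 =1928
r130=10000010 pc2: +4 =1932
r131=10000011 pc3: +8 =1940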